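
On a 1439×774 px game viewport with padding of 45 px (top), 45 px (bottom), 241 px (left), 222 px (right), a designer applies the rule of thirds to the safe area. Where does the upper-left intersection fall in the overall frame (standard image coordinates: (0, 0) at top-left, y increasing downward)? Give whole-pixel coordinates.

Content width = 1439 − 241 − 222 = 976 px; content height = 774 − 45 − 45 = 684 px.
Upper-left is one-third across and one-third down within the safe area.
x = 241 + 1 × 976/3 = 241 + 325.33 ≈ 566
y = 45 + 1 × 684/3 = 45 + 228.00 ≈ 273

x = 566 px, y = 273 px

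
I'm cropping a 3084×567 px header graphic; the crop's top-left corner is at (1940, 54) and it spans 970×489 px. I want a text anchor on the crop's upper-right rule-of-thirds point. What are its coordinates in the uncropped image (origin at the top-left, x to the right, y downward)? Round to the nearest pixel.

x = 2587 px, y = 217 px

One third of the crop width 970 is 323.33 px.
One third of the crop height 489 is 163.00 px.
The upper-right point is two-thirds across and one-third down within the crop:
x = 1940 + 2 × 323.33 ≈ 2587; y = 54 + 1 × 163.00 ≈ 217.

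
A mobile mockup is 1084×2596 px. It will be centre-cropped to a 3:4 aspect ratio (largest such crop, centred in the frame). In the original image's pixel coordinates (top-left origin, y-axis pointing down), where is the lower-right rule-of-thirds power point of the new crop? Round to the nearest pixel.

x = 723 px, y = 1539 px

1084/2596 < 3/4, so the 3:4 crop keeps the full width 1084 and trims height to 1084 × 4/3 = 1445.33 px.
Top offset = (2596 − 1445.33)/2 = 575.33 px; left offset = 0.
Lower-right is two-thirds across and two-thirds down within the crop:
x = 0.00 + 2 × 1084.00/3 ≈ 723; y = 575.33 + 2 × 1445.33/3 ≈ 1539.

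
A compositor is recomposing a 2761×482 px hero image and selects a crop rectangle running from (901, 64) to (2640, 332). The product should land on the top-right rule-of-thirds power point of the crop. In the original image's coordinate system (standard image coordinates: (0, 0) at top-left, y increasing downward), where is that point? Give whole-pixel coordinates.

x = 2060 px, y = 153 px

Crop width = 2640 − 901 = 1739 px; one third is 579.67 px.
Crop height = 332 − 64 = 268 px; one third is 89.33 px.
The top-right point is two-thirds across and one-third down within the crop:
x = 901 + 2 × 579.67 ≈ 2060; y = 64 + 1 × 89.33 ≈ 153.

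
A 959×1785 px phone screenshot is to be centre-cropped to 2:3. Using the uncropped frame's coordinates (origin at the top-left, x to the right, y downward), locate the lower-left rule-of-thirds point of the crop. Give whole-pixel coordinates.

x = 320 px, y = 1132 px

959/1785 < 2/3, so the 2:3 crop keeps the full width 959 and trims height to 959 × 3/2 = 1438.50 px.
Top offset = (1785 − 1438.50)/2 = 173.25 px; left offset = 0.
Lower-left is one-third across and two-thirds down within the crop:
x = 0.00 + 1 × 959.00/3 ≈ 320; y = 173.25 + 2 × 1438.50/3 ≈ 1132.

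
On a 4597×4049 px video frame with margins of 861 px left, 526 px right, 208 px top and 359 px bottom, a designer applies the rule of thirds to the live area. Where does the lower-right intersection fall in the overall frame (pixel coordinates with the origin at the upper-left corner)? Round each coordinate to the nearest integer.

Content width = 4597 − 861 − 526 = 3210 px; content height = 4049 − 208 − 359 = 3482 px.
Lower-right is two-thirds across and two-thirds down within the live area.
x = 861 + 2 × 3210/3 = 861 + 2140.00 ≈ 3001
y = 208 + 2 × 3482/3 = 208 + 2321.33 ≈ 2529

(3001, 2529)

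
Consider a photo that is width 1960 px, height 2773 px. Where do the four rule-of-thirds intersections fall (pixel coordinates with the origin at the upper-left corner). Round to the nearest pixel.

(653, 924), (1307, 924), (653, 1849), (1307, 1849)

One third of 1960 is 653.33; one third of 2773 is 924.33.
Vertical third lines at x = 653 and x = 1307; horizontal third lines at y = 924 and y = 1849.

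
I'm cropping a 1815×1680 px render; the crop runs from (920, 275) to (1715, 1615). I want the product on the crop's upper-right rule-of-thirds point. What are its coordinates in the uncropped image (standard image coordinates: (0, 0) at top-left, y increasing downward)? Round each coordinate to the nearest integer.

Crop width = 1715 − 920 = 795 px; one third is 265.00 px.
Crop height = 1615 − 275 = 1340 px; one third is 446.67 px.
The upper-right point is two-thirds across and one-third down within the crop:
x = 920 + 2 × 265.00 ≈ 1450; y = 275 + 1 × 446.67 ≈ 722.

(1450, 722)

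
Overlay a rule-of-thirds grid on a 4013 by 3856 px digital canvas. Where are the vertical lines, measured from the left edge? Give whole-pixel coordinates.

4013 / 3 = 1337.67, so the vertical lines sit at one and two thirds of 4013.

x = 1338 px and x = 2675 px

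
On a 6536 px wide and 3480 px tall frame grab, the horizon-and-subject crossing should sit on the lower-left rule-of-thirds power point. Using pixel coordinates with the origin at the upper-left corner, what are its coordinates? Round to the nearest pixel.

x = 2179 px, y = 2320 px

The lower-left point sits one-third of the way across and two-thirds of the way down.
x = 1 × 6536/3 ≈ 2179; y = 2 × 3480/3 ≈ 2320.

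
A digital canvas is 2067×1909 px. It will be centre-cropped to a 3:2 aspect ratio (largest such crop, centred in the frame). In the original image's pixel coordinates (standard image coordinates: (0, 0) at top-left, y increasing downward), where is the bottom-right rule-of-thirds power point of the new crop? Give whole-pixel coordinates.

(1378, 1184)

2067/1909 < 3/2, so the 3:2 crop keeps the full width 2067 and trims height to 2067 × 2/3 = 1378.00 px.
Top offset = (1909 − 1378.00)/2 = 265.50 px; left offset = 0.
Bottom-right is two-thirds across and two-thirds down within the crop:
x = 0.00 + 2 × 2067.00/3 ≈ 1378; y = 265.50 + 2 × 1378.00/3 ≈ 1184.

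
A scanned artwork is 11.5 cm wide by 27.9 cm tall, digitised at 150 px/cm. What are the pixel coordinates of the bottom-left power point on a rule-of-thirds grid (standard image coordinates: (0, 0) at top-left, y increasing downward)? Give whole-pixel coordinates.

x = 575 px, y = 2790 px

In pixels the canvas is 11.5 × 150 = 1725 wide and 27.9 × 150 = 4185 tall.
The bottom-left point is one-third across and two-thirds down:
x = 1 × 1725/3 ≈ 575; y = 2 × 4185/3 ≈ 2790.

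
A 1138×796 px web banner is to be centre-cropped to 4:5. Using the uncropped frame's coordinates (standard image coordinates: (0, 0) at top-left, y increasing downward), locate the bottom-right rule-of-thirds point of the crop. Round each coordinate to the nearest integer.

1138/796 > 4/5, so the 4:5 crop keeps the full height 796 and trims width to 796 × 4/5 = 636.80 px.
Left offset = (1138 − 636.80)/2 = 250.60 px; top offset = 0.
Bottom-right is two-thirds across and two-thirds down within the crop:
x = 250.60 + 2 × 636.80/3 ≈ 675; y = 0.00 + 2 × 796.00/3 ≈ 531.

x = 675 px, y = 531 px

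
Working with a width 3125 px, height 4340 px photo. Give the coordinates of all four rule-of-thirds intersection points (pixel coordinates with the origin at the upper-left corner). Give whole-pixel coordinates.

One third of 3125 is 1041.67; one third of 4340 is 1446.67.
Vertical third lines at x = 1042 and x = 2083; horizontal third lines at y = 1447 and y = 2893.

(1042, 1447), (2083, 1447), (1042, 2893), (2083, 2893)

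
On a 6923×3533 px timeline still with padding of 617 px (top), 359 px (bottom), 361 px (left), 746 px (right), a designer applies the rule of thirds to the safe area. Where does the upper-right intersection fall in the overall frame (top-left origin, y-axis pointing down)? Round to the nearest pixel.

Content width = 6923 − 361 − 746 = 5816 px; content height = 3533 − 617 − 359 = 2557 px.
Upper-right is two-thirds across and one-third down within the safe area.
x = 361 + 2 × 5816/3 = 361 + 3877.33 ≈ 4238
y = 617 + 1 × 2557/3 = 617 + 852.33 ≈ 1469

(4238, 1469)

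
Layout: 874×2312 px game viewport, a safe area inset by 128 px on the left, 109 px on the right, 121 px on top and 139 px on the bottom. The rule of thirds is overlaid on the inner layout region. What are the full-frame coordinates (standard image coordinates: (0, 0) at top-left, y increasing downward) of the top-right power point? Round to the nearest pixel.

x = 553 px, y = 805 px

Content width = 874 − 128 − 109 = 637 px; content height = 2312 − 121 − 139 = 2052 px.
Top-right is two-thirds across and one-third down within the inner layout region.
x = 128 + 2 × 637/3 = 128 + 424.67 ≈ 553
y = 121 + 1 × 2052/3 = 121 + 684.00 ≈ 805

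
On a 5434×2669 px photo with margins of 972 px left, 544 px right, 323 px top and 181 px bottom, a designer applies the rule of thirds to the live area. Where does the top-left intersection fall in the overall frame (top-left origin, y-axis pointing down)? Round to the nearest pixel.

x = 2278 px, y = 1045 px

Content width = 5434 − 972 − 544 = 3918 px; content height = 2669 − 323 − 181 = 2165 px.
Top-left is one-third across and one-third down within the live area.
x = 972 + 1 × 3918/3 = 972 + 1306.00 ≈ 2278
y = 323 + 1 × 2165/3 = 323 + 721.67 ≈ 1045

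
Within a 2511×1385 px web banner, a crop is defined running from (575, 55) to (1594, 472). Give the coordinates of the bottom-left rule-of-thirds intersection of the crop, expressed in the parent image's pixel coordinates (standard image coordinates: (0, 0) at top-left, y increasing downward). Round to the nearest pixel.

Crop width = 1594 − 575 = 1019 px; one third is 339.67 px.
Crop height = 472 − 55 = 417 px; one third is 139.00 px.
The bottom-left point is one-third across and two-thirds down within the crop:
x = 575 + 1 × 339.67 ≈ 915; y = 55 + 2 × 139.00 ≈ 333.

x = 915 px, y = 333 px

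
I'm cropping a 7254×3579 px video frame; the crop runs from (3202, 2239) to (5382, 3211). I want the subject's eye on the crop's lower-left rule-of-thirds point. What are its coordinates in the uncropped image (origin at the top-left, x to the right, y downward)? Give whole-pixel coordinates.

(3929, 2887)

Crop width = 5382 − 3202 = 2180 px; one third is 726.67 px.
Crop height = 3211 − 2239 = 972 px; one third is 324.00 px.
The lower-left point is one-third across and two-thirds down within the crop:
x = 3202 + 1 × 726.67 ≈ 3929; y = 2239 + 2 × 324.00 ≈ 2887.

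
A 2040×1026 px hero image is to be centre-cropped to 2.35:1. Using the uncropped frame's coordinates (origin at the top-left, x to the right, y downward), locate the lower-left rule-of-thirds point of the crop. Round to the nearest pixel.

2040/1026 < 2.35/1, so the 2.35:1 crop keeps the full width 2040 and trims height to 2040 × 1/2.35 = 868.09 px.
Top offset = (1026 − 868.09)/2 = 78.96 px; left offset = 0.
Lower-left is one-third across and two-thirds down within the crop:
x = 0.00 + 1 × 2040.00/3 ≈ 680; y = 78.96 + 2 × 868.09/3 ≈ 658.

x = 680 px, y = 658 px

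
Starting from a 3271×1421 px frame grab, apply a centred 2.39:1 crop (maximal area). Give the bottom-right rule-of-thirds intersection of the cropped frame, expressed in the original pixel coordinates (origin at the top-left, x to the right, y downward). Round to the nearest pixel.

(2181, 939)

3271/1421 < 2.39/1, so the 2.39:1 crop keeps the full width 3271 and trims height to 3271 × 1/2.39 = 1368.62 px.
Top offset = (1421 − 1368.62)/2 = 26.19 px; left offset = 0.
Bottom-right is two-thirds across and two-thirds down within the crop:
x = 0.00 + 2 × 3271.00/3 ≈ 2181; y = 26.19 + 2 × 1368.62/3 ≈ 939.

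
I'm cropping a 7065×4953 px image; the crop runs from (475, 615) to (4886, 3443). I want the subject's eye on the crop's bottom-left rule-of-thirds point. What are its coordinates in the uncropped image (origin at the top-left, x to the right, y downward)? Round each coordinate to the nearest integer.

Crop width = 4886 − 475 = 4411 px; one third is 1470.33 px.
Crop height = 3443 − 615 = 2828 px; one third is 942.67 px.
The bottom-left point is one-third across and two-thirds down within the crop:
x = 475 + 1 × 1470.33 ≈ 1945; y = 615 + 2 × 942.67 ≈ 2500.

x = 1945 px, y = 2500 px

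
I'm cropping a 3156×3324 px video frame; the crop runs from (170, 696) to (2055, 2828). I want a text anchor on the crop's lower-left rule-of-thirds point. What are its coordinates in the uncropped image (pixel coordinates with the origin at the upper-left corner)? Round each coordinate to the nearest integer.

Crop width = 2055 − 170 = 1885 px; one third is 628.33 px.
Crop height = 2828 − 696 = 2132 px; one third is 710.67 px.
The lower-left point is one-third across and two-thirds down within the crop:
x = 170 + 1 × 628.33 ≈ 798; y = 696 + 2 × 710.67 ≈ 2117.

x = 798 px, y = 2117 px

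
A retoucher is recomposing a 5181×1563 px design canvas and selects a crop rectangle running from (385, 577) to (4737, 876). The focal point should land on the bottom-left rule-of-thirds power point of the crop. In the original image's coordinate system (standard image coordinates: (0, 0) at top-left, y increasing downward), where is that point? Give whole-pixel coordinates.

(1836, 776)

Crop width = 4737 − 385 = 4352 px; one third is 1450.67 px.
Crop height = 876 − 577 = 299 px; one third is 99.67 px.
The bottom-left point is one-third across and two-thirds down within the crop:
x = 385 + 1 × 1450.67 ≈ 1836; y = 577 + 2 × 99.67 ≈ 776.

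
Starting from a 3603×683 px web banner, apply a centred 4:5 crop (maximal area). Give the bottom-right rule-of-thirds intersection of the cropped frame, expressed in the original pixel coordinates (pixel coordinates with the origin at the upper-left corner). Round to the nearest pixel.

x = 1893 px, y = 455 px

3603/683 > 4/5, so the 4:5 crop keeps the full height 683 and trims width to 683 × 4/5 = 546.40 px.
Left offset = (3603 − 546.40)/2 = 1528.30 px; top offset = 0.
Bottom-right is two-thirds across and two-thirds down within the crop:
x = 1528.30 + 2 × 546.40/3 ≈ 1893; y = 0.00 + 2 × 683.00/3 ≈ 455.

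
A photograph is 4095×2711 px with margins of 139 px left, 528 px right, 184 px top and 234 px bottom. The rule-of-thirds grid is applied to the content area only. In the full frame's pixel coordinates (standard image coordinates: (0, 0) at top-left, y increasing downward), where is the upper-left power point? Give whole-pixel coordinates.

x = 1282 px, y = 948 px

Content width = 4095 − 139 − 528 = 3428 px; content height = 2711 − 184 − 234 = 2293 px.
Upper-left is one-third across and one-third down within the content area.
x = 139 + 1 × 3428/3 = 139 + 1142.67 ≈ 1282
y = 184 + 1 × 2293/3 = 184 + 764.33 ≈ 948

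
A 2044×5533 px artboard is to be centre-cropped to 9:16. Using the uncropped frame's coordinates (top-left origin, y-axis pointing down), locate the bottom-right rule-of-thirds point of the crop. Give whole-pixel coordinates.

2044/5533 < 9/16, so the 9:16 crop keeps the full width 2044 and trims height to 2044 × 16/9 = 3633.78 px.
Top offset = (5533 − 3633.78)/2 = 949.61 px; left offset = 0.
Bottom-right is two-thirds across and two-thirds down within the crop:
x = 0.00 + 2 × 2044.00/3 ≈ 1363; y = 949.61 + 2 × 3633.78/3 ≈ 3372.

x = 1363 px, y = 3372 px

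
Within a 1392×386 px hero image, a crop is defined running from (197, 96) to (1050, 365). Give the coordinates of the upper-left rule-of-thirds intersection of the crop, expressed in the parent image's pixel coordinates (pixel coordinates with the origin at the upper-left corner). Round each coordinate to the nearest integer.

Crop width = 1050 − 197 = 853 px; one third is 284.33 px.
Crop height = 365 − 96 = 269 px; one third is 89.67 px.
The upper-left point is one-third across and one-third down within the crop:
x = 197 + 1 × 284.33 ≈ 481; y = 96 + 1 × 89.67 ≈ 186.

(481, 186)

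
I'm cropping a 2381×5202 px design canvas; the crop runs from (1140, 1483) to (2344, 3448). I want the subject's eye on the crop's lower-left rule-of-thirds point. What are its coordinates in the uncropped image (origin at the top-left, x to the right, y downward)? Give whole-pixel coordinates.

x = 1541 px, y = 2793 px

Crop width = 2344 − 1140 = 1204 px; one third is 401.33 px.
Crop height = 3448 − 1483 = 1965 px; one third is 655.00 px.
The lower-left point is one-third across and two-thirds down within the crop:
x = 1140 + 1 × 401.33 ≈ 1541; y = 1483 + 2 × 655.00 ≈ 2793.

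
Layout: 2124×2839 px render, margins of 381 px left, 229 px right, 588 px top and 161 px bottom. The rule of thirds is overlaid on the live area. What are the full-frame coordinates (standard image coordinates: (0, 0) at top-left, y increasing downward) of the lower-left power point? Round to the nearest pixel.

Content width = 2124 − 381 − 229 = 1514 px; content height = 2839 − 588 − 161 = 2090 px.
Lower-left is one-third across and two-thirds down within the live area.
x = 381 + 1 × 1514/3 = 381 + 504.67 ≈ 886
y = 588 + 2 × 2090/3 = 588 + 1393.33 ≈ 1981

(886, 1981)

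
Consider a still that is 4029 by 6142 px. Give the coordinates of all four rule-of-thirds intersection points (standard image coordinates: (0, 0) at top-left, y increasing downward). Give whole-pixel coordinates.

(1343, 2047), (2686, 2047), (1343, 4095), (2686, 4095)

One third of 4029 is 1343; one third of 6142 is 2047.33.
Vertical third lines at x = 1343 and x = 2686; horizontal third lines at y = 2047 and y = 4095.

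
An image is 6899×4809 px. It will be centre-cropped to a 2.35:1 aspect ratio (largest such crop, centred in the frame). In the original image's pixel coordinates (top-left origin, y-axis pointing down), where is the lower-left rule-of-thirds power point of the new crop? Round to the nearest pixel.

6899/4809 < 2.35/1, so the 2.35:1 crop keeps the full width 6899 and trims height to 6899 × 1/2.35 = 2935.74 px.
Top offset = (4809 − 2935.74)/2 = 936.63 px; left offset = 0.
Lower-left is one-third across and two-thirds down within the crop:
x = 0.00 + 1 × 6899.00/3 ≈ 2300; y = 936.63 + 2 × 2935.74/3 ≈ 2894.

x = 2300 px, y = 2894 px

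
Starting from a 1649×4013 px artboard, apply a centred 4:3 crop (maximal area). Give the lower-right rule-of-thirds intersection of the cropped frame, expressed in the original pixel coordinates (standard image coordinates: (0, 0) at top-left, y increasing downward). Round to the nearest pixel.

x = 1099 px, y = 2213 px

1649/4013 < 4/3, so the 4:3 crop keeps the full width 1649 and trims height to 1649 × 3/4 = 1236.75 px.
Top offset = (4013 − 1236.75)/2 = 1388.12 px; left offset = 0.
Lower-right is two-thirds across and two-thirds down within the crop:
x = 0.00 + 2 × 1649.00/3 ≈ 1099; y = 1388.12 + 2 × 1236.75/3 ≈ 2213.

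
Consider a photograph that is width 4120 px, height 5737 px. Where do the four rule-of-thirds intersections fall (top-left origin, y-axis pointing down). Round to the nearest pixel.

One third of 4120 is 1373.33; one third of 5737 is 1912.33.
Vertical third lines at x = 1373 and x = 2747; horizontal third lines at y = 1912 and y = 3825.

(1373, 1912), (2747, 1912), (1373, 3825), (2747, 3825)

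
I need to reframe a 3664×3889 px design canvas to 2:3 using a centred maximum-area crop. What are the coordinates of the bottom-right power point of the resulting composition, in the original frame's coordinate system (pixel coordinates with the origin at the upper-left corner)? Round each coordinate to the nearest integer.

3664/3889 > 2/3, so the 2:3 crop keeps the full height 3889 and trims width to 3889 × 2/3 = 2592.67 px.
Left offset = (3664 − 2592.67)/2 = 535.67 px; top offset = 0.
Bottom-right is two-thirds across and two-thirds down within the crop:
x = 535.67 + 2 × 2592.67/3 ≈ 2264; y = 0.00 + 2 × 3889.00/3 ≈ 2593.

x = 2264 px, y = 2593 px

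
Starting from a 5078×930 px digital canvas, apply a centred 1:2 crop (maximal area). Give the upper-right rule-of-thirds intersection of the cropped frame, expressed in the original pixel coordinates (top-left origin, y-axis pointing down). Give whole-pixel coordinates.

(2617, 310)

5078/930 > 1/2, so the 1:2 crop keeps the full height 930 and trims width to 930 × 1/2 = 465.00 px.
Left offset = (5078 − 465.00)/2 = 2306.50 px; top offset = 0.
Upper-right is two-thirds across and one-third down within the crop:
x = 2306.50 + 2 × 465.00/3 ≈ 2617; y = 0.00 + 1 × 930.00/3 ≈ 310.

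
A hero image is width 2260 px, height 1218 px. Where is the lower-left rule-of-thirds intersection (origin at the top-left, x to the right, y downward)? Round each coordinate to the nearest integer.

The lower-left point sits one-third of the way across and two-thirds of the way down.
x = 1 × 2260/3 ≈ 753; y = 2 × 1218/3 ≈ 812.

(753, 812)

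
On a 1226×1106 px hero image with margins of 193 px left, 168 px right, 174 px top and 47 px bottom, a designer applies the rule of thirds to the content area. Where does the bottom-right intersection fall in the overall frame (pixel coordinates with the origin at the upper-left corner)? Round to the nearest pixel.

Content width = 1226 − 193 − 168 = 865 px; content height = 1106 − 174 − 47 = 885 px.
Bottom-right is two-thirds across and two-thirds down within the content area.
x = 193 + 2 × 865/3 = 193 + 576.67 ≈ 770
y = 174 + 2 × 885/3 = 174 + 590.00 ≈ 764

x = 770 px, y = 764 px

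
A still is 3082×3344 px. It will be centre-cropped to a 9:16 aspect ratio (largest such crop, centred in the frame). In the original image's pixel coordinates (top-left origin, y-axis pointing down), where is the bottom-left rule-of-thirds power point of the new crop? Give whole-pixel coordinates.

3082/3344 > 9/16, so the 9:16 crop keeps the full height 3344 and trims width to 3344 × 9/16 = 1881.00 px.
Left offset = (3082 − 1881.00)/2 = 600.50 px; top offset = 0.
Bottom-left is one-third across and two-thirds down within the crop:
x = 600.50 + 1 × 1881.00/3 ≈ 1228; y = 0.00 + 2 × 3344.00/3 ≈ 2229.

(1228, 2229)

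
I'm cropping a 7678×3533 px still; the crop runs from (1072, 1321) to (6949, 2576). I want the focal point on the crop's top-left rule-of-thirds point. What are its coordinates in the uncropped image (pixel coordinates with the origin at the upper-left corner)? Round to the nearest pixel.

x = 3031 px, y = 1739 px

Crop width = 6949 − 1072 = 5877 px; one third is 1959.00 px.
Crop height = 2576 − 1321 = 1255 px; one third is 418.33 px.
The top-left point is one-third across and one-third down within the crop:
x = 1072 + 1 × 1959.00 ≈ 3031; y = 1321 + 1 × 418.33 ≈ 1739.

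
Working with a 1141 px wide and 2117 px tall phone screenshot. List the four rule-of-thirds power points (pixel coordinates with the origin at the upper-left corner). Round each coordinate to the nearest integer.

(380, 706), (761, 706), (380, 1411), (761, 1411)

One third of 1141 is 380.33; one third of 2117 is 705.67.
Vertical third lines at x = 380 and x = 761; horizontal third lines at y = 706 and y = 1411.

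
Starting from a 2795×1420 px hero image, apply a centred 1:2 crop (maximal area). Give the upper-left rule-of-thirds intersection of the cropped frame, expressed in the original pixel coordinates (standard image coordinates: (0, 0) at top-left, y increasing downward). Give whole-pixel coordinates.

2795/1420 > 1/2, so the 1:2 crop keeps the full height 1420 and trims width to 1420 × 1/2 = 710.00 px.
Left offset = (2795 − 710.00)/2 = 1042.50 px; top offset = 0.
Upper-left is one-third across and one-third down within the crop:
x = 1042.50 + 1 × 710.00/3 ≈ 1279; y = 0.00 + 1 × 1420.00/3 ≈ 473.

(1279, 473)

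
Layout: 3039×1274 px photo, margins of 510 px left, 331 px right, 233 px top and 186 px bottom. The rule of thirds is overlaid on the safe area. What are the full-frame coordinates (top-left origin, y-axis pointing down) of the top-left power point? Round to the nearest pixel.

Content width = 3039 − 510 − 331 = 2198 px; content height = 1274 − 233 − 186 = 855 px.
Top-left is one-third across and one-third down within the safe area.
x = 510 + 1 × 2198/3 = 510 + 732.67 ≈ 1243
y = 233 + 1 × 855/3 = 233 + 285.00 ≈ 518

(1243, 518)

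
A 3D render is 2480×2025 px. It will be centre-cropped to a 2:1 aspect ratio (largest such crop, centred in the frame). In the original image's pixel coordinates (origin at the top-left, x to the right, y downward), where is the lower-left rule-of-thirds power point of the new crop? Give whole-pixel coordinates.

2480/2025 < 2/1, so the 2:1 crop keeps the full width 2480 and trims height to 2480 × 1/2 = 1240.00 px.
Top offset = (2025 − 1240.00)/2 = 392.50 px; left offset = 0.
Lower-left is one-third across and two-thirds down within the crop:
x = 0.00 + 1 × 2480.00/3 ≈ 827; y = 392.50 + 2 × 1240.00/3 ≈ 1219.

(827, 1219)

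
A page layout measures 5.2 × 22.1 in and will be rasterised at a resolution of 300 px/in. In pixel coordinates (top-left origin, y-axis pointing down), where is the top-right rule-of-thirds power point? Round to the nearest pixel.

In pixels the canvas is 5.2 × 300 = 1560 wide and 22.1 × 300 = 6630 tall.
The top-right point is two-thirds across and one-third down:
x = 2 × 1560/3 ≈ 1040; y = 1 × 6630/3 ≈ 2210.

x = 1040 px, y = 2210 px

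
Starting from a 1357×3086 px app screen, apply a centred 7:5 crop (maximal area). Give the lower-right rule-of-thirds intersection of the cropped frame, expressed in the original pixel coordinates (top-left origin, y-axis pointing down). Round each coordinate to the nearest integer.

1357/3086 < 7/5, so the 7:5 crop keeps the full width 1357 and trims height to 1357 × 5/7 = 969.29 px.
Top offset = (3086 − 969.29)/2 = 1058.36 px; left offset = 0.
Lower-right is two-thirds across and two-thirds down within the crop:
x = 0.00 + 2 × 1357.00/3 ≈ 905; y = 1058.36 + 2 × 969.29/3 ≈ 1705.

(905, 1705)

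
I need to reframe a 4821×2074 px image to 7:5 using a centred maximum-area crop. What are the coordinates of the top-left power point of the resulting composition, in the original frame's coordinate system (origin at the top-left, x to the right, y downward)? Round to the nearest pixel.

4821/2074 > 7/5, so the 7:5 crop keeps the full height 2074 and trims width to 2074 × 7/5 = 2903.60 px.
Left offset = (4821 − 2903.60)/2 = 958.70 px; top offset = 0.
Top-left is one-third across and one-third down within the crop:
x = 958.70 + 1 × 2903.60/3 ≈ 1927; y = 0.00 + 1 × 2074.00/3 ≈ 691.

(1927, 691)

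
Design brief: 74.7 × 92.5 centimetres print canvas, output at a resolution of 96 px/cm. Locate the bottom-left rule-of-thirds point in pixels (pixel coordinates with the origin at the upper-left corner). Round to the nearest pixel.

(2390, 5920)

In pixels the canvas is 74.7 × 96 = 7171.2 wide and 92.5 × 96 = 8880 tall.
The bottom-left point is one-third across and two-thirds down:
x = 1 × 7171.2/3 ≈ 2390; y = 2 × 8880/3 ≈ 5920.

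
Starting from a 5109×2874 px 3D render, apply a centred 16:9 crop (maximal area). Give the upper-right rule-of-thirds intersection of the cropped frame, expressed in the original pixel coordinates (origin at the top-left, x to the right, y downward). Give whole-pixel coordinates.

x = 3406 px, y = 958 px

5109/2874 < 16/9, so the 16:9 crop keeps the full width 5109 and trims height to 5109 × 9/16 = 2873.81 px.
Top offset = (2874 − 2873.81)/2 = 0.09 px; left offset = 0.
Upper-right is two-thirds across and one-third down within the crop:
x = 0.00 + 2 × 5109.00/3 ≈ 3406; y = 0.09 + 1 × 2873.81/3 ≈ 958.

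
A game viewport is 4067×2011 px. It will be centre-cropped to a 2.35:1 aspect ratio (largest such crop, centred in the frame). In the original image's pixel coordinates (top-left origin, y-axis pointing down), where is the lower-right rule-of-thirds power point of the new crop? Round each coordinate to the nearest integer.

4067/2011 < 2.35/1, so the 2.35:1 crop keeps the full width 4067 and trims height to 4067 × 1/2.35 = 1730.64 px.
Top offset = (2011 − 1730.64)/2 = 140.18 px; left offset = 0.
Lower-right is two-thirds across and two-thirds down within the crop:
x = 0.00 + 2 × 4067.00/3 ≈ 2711; y = 140.18 + 2 × 1730.64/3 ≈ 1294.

x = 2711 px, y = 1294 px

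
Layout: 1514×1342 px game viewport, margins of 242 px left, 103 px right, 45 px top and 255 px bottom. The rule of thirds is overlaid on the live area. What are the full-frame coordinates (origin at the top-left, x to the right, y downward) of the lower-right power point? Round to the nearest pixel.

Content width = 1514 − 242 − 103 = 1169 px; content height = 1342 − 45 − 255 = 1042 px.
Lower-right is two-thirds across and two-thirds down within the live area.
x = 242 + 2 × 1169/3 = 242 + 779.33 ≈ 1021
y = 45 + 2 × 1042/3 = 45 + 694.67 ≈ 740

(1021, 740)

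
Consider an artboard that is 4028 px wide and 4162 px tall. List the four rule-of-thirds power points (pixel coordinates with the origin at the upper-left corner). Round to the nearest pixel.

(1343, 1387), (2685, 1387), (1343, 2775), (2685, 2775)

One third of 4028 is 1342.67; one third of 4162 is 1387.33.
Vertical third lines at x = 1343 and x = 2685; horizontal third lines at y = 1387 and y = 2775.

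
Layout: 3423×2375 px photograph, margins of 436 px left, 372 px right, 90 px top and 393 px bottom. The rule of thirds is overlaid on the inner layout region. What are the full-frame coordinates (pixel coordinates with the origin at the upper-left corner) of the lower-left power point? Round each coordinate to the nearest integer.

Content width = 3423 − 436 − 372 = 2615 px; content height = 2375 − 90 − 393 = 1892 px.
Lower-left is one-third across and two-thirds down within the inner layout region.
x = 436 + 1 × 2615/3 = 436 + 871.67 ≈ 1308
y = 90 + 2 × 1892/3 = 90 + 1261.33 ≈ 1351

(1308, 1351)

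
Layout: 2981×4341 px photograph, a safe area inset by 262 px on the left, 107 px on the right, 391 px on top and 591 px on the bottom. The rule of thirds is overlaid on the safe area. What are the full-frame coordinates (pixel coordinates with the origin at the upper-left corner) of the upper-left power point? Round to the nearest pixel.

(1133, 1511)

Content width = 2981 − 262 − 107 = 2612 px; content height = 4341 − 391 − 591 = 3359 px.
Upper-left is one-third across and one-third down within the safe area.
x = 262 + 1 × 2612/3 = 262 + 870.67 ≈ 1133
y = 391 + 1 × 3359/3 = 391 + 1119.67 ≈ 1511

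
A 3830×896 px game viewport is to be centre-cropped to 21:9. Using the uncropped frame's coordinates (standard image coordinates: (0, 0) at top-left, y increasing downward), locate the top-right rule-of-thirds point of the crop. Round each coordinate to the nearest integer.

(2263, 299)

3830/896 > 21/9, so the 21:9 crop keeps the full height 896 and trims width to 896 × 21/9 = 2090.67 px.
Left offset = (3830 − 2090.67)/2 = 869.67 px; top offset = 0.
Top-right is two-thirds across and one-third down within the crop:
x = 869.67 + 2 × 2090.67/3 ≈ 2263; y = 0.00 + 1 × 896.00/3 ≈ 299.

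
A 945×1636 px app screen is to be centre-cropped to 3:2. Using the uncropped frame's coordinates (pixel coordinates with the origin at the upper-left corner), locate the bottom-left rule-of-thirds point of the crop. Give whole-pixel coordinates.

945/1636 < 3/2, so the 3:2 crop keeps the full width 945 and trims height to 945 × 2/3 = 630.00 px.
Top offset = (1636 − 630.00)/2 = 503.00 px; left offset = 0.
Bottom-left is one-third across and two-thirds down within the crop:
x = 0.00 + 1 × 945.00/3 ≈ 315; y = 503.00 + 2 × 630.00/3 ≈ 923.

(315, 923)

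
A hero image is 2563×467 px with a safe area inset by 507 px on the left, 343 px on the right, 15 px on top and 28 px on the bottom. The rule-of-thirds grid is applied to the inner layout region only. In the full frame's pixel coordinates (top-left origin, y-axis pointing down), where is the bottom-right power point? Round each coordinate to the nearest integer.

Content width = 2563 − 507 − 343 = 1713 px; content height = 467 − 15 − 28 = 424 px.
Bottom-right is two-thirds across and two-thirds down within the inner layout region.
x = 507 + 2 × 1713/3 = 507 + 1142.00 ≈ 1649
y = 15 + 2 × 424/3 = 15 + 282.67 ≈ 298

x = 1649 px, y = 298 px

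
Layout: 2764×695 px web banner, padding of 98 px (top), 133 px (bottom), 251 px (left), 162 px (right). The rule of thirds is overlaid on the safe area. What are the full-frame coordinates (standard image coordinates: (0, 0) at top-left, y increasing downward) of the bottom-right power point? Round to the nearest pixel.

Content width = 2764 − 251 − 162 = 2351 px; content height = 695 − 98 − 133 = 464 px.
Bottom-right is two-thirds across and two-thirds down within the safe area.
x = 251 + 2 × 2351/3 = 251 + 1567.33 ≈ 1818
y = 98 + 2 × 464/3 = 98 + 309.33 ≈ 407

(1818, 407)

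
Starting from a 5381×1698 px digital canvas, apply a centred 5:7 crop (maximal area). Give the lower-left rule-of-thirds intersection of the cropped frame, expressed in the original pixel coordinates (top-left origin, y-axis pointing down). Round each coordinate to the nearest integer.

5381/1698 > 5/7, so the 5:7 crop keeps the full height 1698 and trims width to 1698 × 5/7 = 1212.86 px.
Left offset = (5381 − 1212.86)/2 = 2084.07 px; top offset = 0.
Lower-left is one-third across and two-thirds down within the crop:
x = 2084.07 + 1 × 1212.86/3 ≈ 2488; y = 0.00 + 2 × 1698.00/3 ≈ 1132.

(2488, 1132)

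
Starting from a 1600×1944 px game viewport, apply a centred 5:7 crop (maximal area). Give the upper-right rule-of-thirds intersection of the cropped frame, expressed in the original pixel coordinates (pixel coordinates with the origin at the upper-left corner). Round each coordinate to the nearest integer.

x = 1031 px, y = 648 px

1600/1944 > 5/7, so the 5:7 crop keeps the full height 1944 and trims width to 1944 × 5/7 = 1388.57 px.
Left offset = (1600 − 1388.57)/2 = 105.71 px; top offset = 0.
Upper-right is two-thirds across and one-third down within the crop:
x = 105.71 + 2 × 1388.57/3 ≈ 1031; y = 0.00 + 1 × 1944.00/3 ≈ 648.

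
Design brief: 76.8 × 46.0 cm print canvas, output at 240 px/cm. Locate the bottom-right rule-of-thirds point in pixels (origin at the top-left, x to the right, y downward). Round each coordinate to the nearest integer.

(12288, 7360)

In pixels the canvas is 76.8 × 240 = 18432 wide and 46.0 × 240 = 11040 tall.
The bottom-right point is two-thirds across and two-thirds down:
x = 2 × 18432/3 ≈ 12288; y = 2 × 11040/3 ≈ 7360.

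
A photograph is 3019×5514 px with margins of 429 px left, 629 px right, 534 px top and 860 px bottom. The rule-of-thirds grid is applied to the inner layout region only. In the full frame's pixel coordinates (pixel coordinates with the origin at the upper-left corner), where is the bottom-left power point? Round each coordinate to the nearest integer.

Content width = 3019 − 429 − 629 = 1961 px; content height = 5514 − 534 − 860 = 4120 px.
Bottom-left is one-third across and two-thirds down within the inner layout region.
x = 429 + 1 × 1961/3 = 429 + 653.67 ≈ 1083
y = 534 + 2 × 4120/3 = 534 + 2746.67 ≈ 3281

(1083, 3281)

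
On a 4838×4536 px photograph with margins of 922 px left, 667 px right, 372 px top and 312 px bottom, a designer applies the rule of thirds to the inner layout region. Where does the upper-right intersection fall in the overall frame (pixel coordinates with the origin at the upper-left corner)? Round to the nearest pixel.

x = 3088 px, y = 1656 px

Content width = 4838 − 922 − 667 = 3249 px; content height = 4536 − 372 − 312 = 3852 px.
Upper-right is two-thirds across and one-third down within the inner layout region.
x = 922 + 2 × 3249/3 = 922 + 2166.00 ≈ 3088
y = 372 + 1 × 3852/3 = 372 + 1284.00 ≈ 1656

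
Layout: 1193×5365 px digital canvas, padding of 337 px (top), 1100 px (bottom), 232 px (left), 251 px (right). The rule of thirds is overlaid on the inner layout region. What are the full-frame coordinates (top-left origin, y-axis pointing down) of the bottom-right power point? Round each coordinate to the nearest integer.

x = 705 px, y = 2956 px

Content width = 1193 − 232 − 251 = 710 px; content height = 5365 − 337 − 1100 = 3928 px.
Bottom-right is two-thirds across and two-thirds down within the inner layout region.
x = 232 + 2 × 710/3 = 232 + 473.33 ≈ 705
y = 337 + 2 × 3928/3 = 337 + 2618.67 ≈ 2956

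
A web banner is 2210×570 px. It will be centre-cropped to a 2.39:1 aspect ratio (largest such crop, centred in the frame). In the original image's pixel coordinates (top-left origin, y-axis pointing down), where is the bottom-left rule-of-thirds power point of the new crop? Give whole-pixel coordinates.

2210/570 > 2.39/1, so the 2.39:1 crop keeps the full height 570 and trims width to 570 × 2.39/1 = 1362.30 px.
Left offset = (2210 − 1362.30)/2 = 423.85 px; top offset = 0.
Bottom-left is one-third across and two-thirds down within the crop:
x = 423.85 + 1 × 1362.30/3 ≈ 878; y = 0.00 + 2 × 570.00/3 ≈ 380.

x = 878 px, y = 380 px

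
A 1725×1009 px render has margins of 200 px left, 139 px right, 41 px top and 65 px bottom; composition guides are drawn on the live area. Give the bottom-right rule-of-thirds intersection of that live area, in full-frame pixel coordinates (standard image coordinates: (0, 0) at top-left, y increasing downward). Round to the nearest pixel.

x = 1124 px, y = 643 px

Content width = 1725 − 200 − 139 = 1386 px; content height = 1009 − 41 − 65 = 903 px.
Bottom-right is two-thirds across and two-thirds down within the live area.
x = 200 + 2 × 1386/3 = 200 + 924.00 ≈ 1124
y = 41 + 2 × 903/3 = 41 + 602.00 ≈ 643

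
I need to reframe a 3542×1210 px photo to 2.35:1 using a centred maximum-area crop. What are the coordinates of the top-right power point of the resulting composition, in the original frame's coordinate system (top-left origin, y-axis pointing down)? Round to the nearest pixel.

3542/1210 > 2.35/1, so the 2.35:1 crop keeps the full height 1210 and trims width to 1210 × 2.35/1 = 2843.50 px.
Left offset = (3542 − 2843.50)/2 = 349.25 px; top offset = 0.
Top-right is two-thirds across and one-third down within the crop:
x = 349.25 + 2 × 2843.50/3 ≈ 2245; y = 0.00 + 1 × 1210.00/3 ≈ 403.

(2245, 403)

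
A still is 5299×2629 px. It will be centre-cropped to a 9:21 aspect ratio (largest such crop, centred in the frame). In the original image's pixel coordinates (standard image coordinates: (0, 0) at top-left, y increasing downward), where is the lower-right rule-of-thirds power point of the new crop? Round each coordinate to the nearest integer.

x = 2837 px, y = 1753 px

5299/2629 > 9/21, so the 9:21 crop keeps the full height 2629 and trims width to 2629 × 9/21 = 1126.71 px.
Left offset = (5299 − 1126.71)/2 = 2086.14 px; top offset = 0.
Lower-right is two-thirds across and two-thirds down within the crop:
x = 2086.14 + 2 × 1126.71/3 ≈ 2837; y = 0.00 + 2 × 2629.00/3 ≈ 1753.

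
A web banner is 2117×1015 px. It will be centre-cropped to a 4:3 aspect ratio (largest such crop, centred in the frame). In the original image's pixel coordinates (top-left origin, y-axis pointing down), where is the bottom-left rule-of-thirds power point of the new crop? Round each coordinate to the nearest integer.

2117/1015 > 4/3, so the 4:3 crop keeps the full height 1015 and trims width to 1015 × 4/3 = 1353.33 px.
Left offset = (2117 − 1353.33)/2 = 381.83 px; top offset = 0.
Bottom-left is one-third across and two-thirds down within the crop:
x = 381.83 + 1 × 1353.33/3 ≈ 833; y = 0.00 + 2 × 1015.00/3 ≈ 677.

x = 833 px, y = 677 px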